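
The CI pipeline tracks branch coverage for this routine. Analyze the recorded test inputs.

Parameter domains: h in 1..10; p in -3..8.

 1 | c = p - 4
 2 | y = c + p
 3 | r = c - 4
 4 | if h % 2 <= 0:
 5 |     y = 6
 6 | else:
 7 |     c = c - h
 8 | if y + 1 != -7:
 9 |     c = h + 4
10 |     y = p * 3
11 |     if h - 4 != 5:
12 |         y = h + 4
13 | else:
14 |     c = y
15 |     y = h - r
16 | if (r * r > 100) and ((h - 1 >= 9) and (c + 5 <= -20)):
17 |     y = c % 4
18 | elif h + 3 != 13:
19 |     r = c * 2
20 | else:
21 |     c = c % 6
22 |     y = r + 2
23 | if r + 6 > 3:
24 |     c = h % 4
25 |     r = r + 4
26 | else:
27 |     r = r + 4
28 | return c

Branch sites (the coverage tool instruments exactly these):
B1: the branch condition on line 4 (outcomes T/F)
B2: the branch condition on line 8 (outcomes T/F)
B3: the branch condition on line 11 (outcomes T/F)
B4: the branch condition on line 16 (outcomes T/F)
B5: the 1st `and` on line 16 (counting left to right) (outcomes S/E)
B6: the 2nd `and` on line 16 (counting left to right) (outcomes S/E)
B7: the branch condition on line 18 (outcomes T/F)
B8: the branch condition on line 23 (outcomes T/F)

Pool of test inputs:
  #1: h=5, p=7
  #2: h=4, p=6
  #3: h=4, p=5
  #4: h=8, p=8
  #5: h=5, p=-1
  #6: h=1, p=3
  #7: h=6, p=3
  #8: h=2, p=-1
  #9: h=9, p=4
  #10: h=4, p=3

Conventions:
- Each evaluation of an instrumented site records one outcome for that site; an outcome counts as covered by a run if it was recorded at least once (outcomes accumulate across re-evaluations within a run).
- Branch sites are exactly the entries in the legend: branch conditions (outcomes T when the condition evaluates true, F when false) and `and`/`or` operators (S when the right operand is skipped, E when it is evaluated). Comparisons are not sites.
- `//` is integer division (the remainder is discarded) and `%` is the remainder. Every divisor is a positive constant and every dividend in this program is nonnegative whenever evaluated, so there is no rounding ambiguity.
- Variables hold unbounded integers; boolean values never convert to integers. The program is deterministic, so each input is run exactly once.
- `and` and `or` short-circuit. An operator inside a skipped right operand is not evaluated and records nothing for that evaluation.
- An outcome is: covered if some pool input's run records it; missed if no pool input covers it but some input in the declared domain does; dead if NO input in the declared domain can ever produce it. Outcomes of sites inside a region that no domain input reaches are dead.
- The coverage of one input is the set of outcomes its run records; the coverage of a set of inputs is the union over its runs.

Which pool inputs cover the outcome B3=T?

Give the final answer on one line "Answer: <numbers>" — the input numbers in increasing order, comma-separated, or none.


input #1 (h=5, p=7): hits B3=T
input #2 (h=4, p=6): hits B3=T
input #3 (h=4, p=5): hits B3=T
input #4 (h=8, p=8): hits B3=T
input #5 (h=5, p=-1): hits B3=T
input #6 (h=1, p=3): hits B3=T
input #7 (h=6, p=3): hits B3=T
input #8 (h=2, p=-1): hits B3=T
input #9 (h=9, p=4): never hits B3=T
input #10 (h=4, p=3): hits B3=T
Answer: 1, 2, 3, 4, 5, 6, 7, 8, 10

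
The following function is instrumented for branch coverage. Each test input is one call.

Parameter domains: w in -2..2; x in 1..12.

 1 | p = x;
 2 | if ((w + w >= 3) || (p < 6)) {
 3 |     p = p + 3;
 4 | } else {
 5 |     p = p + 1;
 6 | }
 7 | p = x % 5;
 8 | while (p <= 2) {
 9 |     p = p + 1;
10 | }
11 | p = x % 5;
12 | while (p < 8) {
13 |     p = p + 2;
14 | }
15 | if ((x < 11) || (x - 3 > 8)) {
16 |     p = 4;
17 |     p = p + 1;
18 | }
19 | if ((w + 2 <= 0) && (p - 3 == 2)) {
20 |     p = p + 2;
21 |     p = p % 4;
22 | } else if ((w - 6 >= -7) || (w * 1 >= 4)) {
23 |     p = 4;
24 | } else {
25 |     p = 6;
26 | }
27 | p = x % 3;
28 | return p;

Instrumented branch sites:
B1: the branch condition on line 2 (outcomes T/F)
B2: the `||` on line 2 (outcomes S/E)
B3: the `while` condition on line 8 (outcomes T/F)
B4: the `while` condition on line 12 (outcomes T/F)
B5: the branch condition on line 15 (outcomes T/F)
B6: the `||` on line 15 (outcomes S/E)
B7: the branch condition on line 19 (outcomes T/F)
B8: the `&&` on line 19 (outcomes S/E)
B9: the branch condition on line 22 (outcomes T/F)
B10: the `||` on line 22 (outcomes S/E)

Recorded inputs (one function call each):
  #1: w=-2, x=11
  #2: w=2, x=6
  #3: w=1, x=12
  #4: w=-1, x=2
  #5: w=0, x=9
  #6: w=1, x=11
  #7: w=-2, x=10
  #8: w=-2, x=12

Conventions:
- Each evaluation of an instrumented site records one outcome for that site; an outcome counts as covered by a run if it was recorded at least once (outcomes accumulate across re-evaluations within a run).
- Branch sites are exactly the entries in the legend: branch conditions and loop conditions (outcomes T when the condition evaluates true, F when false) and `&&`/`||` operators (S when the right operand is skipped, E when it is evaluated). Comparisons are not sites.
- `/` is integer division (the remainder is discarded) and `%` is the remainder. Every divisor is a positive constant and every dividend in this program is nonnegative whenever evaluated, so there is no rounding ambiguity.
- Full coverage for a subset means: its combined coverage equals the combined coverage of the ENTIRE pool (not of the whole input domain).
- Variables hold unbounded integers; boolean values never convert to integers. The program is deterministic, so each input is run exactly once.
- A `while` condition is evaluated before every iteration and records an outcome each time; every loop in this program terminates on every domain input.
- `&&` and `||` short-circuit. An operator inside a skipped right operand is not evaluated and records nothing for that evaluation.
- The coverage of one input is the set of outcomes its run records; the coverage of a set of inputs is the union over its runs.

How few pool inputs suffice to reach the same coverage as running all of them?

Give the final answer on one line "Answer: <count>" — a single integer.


test 1 (w=-2, x=11) hits B1=F, B2=E, B3=T, B3=F, B4=T, B4=F, B5=F, B6=E, B7=F, B8=E, B9=F, B10=E
test 2 (w=2, x=6) hits B1=T, B2=S, B3=T, B3=F, B4=T, B4=F, B5=T, B6=S, B7=F, B8=S, B9=T, B10=S
test 3 (w=1, x=12) hits B1=F, B2=E, B3=T, B3=F, B4=T, B4=F, B5=T, B6=E, B7=F, B8=S, B9=T, B10=S
test 4 (w=-1, x=2) hits B1=T, B2=E, B3=T, B3=F, B4=T, B4=F, B5=T, B6=S, B7=F, B8=S, B9=T, B10=S
test 5 (w=0, x=9) hits B1=F, B2=E, B3=F, B4=T, B4=F, B5=T, B6=S, B7=F, B8=S, B9=T, B10=S
test 6 (w=1, x=11) hits B1=F, B2=E, B3=T, B3=F, B4=T, B4=F, B5=F, B6=E, B7=F, B8=S, B9=T, B10=S
test 7 (w=-2, x=10) hits B1=F, B2=E, B3=T, B3=F, B4=T, B4=F, B5=T, B6=S, B7=T, B8=E
test 8 (w=-2, x=12) hits B1=F, B2=E, B3=T, B3=F, B4=T, B4=F, B5=T, B6=E, B7=T, B8=E
the full pool covers 20 outcomes: B1=T, B1=F, B2=S, B2=E, B3=T, B3=F, B4=T, B4=F, B5=T, B5=F, B6=S, B6=E, B7=T, B7=F, B8=S, B8=E, B9=T, B9=F, B10=S, B10=E
every size-1 subset falls short of the 20 outcomes (best: 12/20)
every size-2 subset falls short of the 20 outcomes (best: 19/20)
the canonical winner is {1, 2, 7}: size 3, full 20-outcome coverage, earliest index list among size-3 covers
Answer: 3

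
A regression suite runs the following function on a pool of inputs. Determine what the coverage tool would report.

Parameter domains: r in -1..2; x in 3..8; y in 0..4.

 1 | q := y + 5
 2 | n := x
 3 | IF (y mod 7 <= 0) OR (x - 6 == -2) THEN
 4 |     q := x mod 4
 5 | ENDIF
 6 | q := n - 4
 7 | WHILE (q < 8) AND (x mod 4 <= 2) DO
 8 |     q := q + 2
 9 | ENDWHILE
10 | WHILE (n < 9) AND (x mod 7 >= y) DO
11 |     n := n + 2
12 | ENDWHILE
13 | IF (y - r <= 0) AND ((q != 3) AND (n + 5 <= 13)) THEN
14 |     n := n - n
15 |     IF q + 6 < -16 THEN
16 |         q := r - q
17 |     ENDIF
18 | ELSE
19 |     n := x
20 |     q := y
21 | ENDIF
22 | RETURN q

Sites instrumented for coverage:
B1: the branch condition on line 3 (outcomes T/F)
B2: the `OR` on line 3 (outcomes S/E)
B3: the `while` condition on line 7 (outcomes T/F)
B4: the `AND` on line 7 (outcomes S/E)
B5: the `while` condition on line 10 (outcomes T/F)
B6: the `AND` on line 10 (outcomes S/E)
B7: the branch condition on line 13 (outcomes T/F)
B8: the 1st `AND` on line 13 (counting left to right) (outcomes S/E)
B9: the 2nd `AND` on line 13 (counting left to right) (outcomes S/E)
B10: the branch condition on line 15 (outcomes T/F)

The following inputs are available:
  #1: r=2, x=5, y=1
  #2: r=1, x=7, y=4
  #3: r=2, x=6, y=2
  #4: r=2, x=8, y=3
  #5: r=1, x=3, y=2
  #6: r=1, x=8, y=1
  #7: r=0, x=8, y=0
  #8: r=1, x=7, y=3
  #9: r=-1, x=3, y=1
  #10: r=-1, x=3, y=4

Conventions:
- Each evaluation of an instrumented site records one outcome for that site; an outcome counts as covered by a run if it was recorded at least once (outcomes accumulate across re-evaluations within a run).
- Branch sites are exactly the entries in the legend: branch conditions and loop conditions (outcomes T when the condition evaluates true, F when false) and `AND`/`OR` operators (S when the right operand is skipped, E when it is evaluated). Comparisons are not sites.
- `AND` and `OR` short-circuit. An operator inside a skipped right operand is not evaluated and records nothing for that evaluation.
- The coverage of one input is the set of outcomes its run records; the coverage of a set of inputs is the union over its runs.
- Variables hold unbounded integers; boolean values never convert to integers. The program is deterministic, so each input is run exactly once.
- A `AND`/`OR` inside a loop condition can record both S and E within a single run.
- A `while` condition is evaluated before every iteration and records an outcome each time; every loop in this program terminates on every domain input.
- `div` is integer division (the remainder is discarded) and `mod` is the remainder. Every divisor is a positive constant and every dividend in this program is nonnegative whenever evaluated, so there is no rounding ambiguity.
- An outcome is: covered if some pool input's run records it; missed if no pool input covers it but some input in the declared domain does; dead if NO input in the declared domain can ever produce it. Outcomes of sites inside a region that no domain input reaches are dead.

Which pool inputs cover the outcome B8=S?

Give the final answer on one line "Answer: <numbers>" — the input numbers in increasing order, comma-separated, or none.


input #1 (r=2, x=5, y=1): does not record B8=S
input #2 (r=1, x=7, y=4): records B8=S
input #3 (r=2, x=6, y=2): does not record B8=S
input #4 (r=2, x=8, y=3): records B8=S
input #5 (r=1, x=3, y=2): records B8=S
input #6 (r=1, x=8, y=1): does not record B8=S
input #7 (r=0, x=8, y=0): does not record B8=S
input #8 (r=1, x=7, y=3): records B8=S
input #9 (r=-1, x=3, y=1): records B8=S
input #10 (r=-1, x=3, y=4): records B8=S
Answer: 2, 4, 5, 8, 9, 10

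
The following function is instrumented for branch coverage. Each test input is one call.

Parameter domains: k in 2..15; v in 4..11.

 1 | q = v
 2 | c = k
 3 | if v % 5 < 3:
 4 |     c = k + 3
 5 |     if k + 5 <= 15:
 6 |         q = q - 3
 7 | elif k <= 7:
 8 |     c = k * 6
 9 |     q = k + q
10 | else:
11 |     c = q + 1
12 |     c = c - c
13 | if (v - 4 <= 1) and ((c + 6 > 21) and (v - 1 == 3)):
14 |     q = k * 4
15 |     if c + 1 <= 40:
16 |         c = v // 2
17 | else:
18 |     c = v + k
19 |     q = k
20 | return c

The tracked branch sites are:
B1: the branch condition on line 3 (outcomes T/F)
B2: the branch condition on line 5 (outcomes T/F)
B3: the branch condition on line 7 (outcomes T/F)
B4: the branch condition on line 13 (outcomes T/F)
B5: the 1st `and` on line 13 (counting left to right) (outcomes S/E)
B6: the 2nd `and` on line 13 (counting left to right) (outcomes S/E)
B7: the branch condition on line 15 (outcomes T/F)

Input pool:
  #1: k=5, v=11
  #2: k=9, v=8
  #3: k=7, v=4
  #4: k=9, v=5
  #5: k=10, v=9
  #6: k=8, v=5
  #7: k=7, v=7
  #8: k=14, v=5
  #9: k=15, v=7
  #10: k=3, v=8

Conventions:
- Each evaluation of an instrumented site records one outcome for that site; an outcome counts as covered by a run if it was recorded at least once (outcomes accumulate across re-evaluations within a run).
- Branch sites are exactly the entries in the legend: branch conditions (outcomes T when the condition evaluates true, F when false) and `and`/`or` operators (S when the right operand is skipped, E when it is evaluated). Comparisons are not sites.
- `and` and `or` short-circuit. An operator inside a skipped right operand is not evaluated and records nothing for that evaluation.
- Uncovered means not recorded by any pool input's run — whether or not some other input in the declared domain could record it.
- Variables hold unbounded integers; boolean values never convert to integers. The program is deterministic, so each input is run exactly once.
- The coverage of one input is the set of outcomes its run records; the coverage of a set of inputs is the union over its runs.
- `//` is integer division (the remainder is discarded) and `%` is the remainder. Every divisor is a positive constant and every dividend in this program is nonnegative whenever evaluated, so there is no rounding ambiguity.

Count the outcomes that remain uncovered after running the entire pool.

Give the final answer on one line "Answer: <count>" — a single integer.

run #1 (k=5, v=11) runs B1->T, B2->T, B5->S, B4->F; records B1=T, B2=T, B4=F, B5=S
run #2 (k=9, v=8) runs B1->F, B3->F, B5->S, B4->F; records B1=F, B3=F, B4=F, B5=S
run #3 (k=7, v=4) runs B1->F, B3->T, B5->E, B6->E, B4->T, B7->F; records B1=F, B3=T, B4=T, B5=E, B6=E, B7=F
run #4 (k=9, v=5) runs B1->T, B2->T, B5->E, B6->S, B4->F; records B1=T, B2=T, B4=F, B5=E, B6=S
run #5 (k=10, v=9) runs B1->F, B3->F, B5->S, B4->F; records B1=F, B3=F, B4=F, B5=S
run #6 (k=8, v=5) runs B1->T, B2->T, B5->E, B6->S, B4->F; records B1=T, B2=T, B4=F, B5=E, B6=S
run #7 (k=7, v=7) runs B1->T, B2->T, B5->S, B4->F; records B1=T, B2=T, B4=F, B5=S
run #8 (k=14, v=5) runs B1->T, B2->F, B5->E, B6->E, B4->F; records B1=T, B2=F, B4=F, B5=E, B6=E
run #9 (k=15, v=7) runs B1->T, B2->F, B5->S, B4->F; records B1=T, B2=F, B4=F, B5=S
run #10 (k=3, v=8) runs B1->F, B3->T, B5->S, B4->F; records B1=F, B3=T, B4=F, B5=S
union over the pool: B1=T, B1=F, B2=T, B2=F, B3=T, B3=F, B4=T, B4=F, B5=S, B5=E, B6=S, B6=E, B7=F
uncovered (1 of 14): B7=T

Answer: 1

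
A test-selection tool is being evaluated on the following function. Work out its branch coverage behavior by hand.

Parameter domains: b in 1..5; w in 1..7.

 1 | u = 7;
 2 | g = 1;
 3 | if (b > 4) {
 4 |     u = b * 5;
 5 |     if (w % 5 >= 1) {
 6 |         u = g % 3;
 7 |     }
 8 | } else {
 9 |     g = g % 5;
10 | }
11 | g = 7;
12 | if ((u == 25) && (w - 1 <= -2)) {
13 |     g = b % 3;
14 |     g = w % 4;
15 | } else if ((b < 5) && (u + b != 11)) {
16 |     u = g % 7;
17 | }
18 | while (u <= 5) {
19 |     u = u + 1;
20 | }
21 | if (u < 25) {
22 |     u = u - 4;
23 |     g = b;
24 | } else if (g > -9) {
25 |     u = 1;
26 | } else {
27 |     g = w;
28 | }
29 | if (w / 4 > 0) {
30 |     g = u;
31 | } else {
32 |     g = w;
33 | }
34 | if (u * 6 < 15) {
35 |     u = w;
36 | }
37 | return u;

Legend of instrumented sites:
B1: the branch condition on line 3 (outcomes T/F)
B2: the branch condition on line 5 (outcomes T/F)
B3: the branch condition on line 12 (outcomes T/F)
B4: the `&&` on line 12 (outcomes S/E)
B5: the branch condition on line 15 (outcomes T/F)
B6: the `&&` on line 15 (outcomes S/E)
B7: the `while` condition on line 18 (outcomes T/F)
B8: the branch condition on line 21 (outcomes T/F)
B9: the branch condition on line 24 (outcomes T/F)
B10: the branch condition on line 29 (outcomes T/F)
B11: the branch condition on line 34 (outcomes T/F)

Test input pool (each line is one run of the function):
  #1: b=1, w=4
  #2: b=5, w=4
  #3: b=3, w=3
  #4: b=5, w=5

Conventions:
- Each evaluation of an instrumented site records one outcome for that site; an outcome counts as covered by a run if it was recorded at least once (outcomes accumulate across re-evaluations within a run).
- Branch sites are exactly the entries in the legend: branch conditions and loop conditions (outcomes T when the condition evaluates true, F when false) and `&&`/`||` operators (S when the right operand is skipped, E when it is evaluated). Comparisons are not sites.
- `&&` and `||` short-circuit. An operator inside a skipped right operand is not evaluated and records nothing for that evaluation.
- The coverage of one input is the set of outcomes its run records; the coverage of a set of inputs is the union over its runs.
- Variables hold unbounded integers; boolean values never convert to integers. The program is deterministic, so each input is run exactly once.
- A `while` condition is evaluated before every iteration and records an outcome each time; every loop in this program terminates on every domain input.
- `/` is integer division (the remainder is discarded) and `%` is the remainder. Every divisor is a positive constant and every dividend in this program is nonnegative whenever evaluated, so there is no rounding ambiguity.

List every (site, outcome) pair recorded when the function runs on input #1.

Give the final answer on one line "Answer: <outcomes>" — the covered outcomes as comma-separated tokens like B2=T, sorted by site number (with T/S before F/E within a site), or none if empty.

Running input #1 (b=1, w=4), event by event:
  B1->F, B4->S, B3->F, B6->E, B5->T, B7->T, B7->T, B7->T, B7->T, B7->T
  B7->T, B7->F, B8->T, B10->T, B11->T
deduplicating events, the covered set is: B1=F, B3=F, B4=S, B5=T, B6=E, B7=T, B7=F, B8=T, B10=T, B11=T

Answer: B1=F, B3=F, B4=S, B5=T, B6=E, B7=T, B7=F, B8=T, B10=T, B11=T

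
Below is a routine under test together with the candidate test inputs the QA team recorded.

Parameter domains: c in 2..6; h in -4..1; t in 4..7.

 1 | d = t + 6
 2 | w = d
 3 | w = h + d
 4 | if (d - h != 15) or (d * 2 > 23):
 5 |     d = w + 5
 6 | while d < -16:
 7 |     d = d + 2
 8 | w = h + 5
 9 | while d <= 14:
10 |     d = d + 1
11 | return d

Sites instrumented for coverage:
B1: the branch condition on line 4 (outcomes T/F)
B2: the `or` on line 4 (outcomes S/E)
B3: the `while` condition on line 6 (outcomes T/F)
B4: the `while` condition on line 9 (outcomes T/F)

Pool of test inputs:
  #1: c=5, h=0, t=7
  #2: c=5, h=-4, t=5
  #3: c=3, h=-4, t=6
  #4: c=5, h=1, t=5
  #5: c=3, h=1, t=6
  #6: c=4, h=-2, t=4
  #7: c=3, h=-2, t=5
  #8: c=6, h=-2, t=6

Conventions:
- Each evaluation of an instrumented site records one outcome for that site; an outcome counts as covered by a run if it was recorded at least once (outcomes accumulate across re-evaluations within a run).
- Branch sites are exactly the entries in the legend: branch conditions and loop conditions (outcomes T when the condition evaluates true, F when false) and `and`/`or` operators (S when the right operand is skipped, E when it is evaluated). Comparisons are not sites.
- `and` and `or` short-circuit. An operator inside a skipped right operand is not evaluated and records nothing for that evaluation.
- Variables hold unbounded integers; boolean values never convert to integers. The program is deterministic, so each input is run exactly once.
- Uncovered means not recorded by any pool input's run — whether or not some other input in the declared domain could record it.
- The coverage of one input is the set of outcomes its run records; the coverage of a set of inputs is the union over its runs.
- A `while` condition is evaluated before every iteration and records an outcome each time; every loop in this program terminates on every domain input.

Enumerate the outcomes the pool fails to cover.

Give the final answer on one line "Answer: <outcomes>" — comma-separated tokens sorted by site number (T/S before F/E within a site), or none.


input #1, c=5, h=0, t=7: events B2->S, B1->T, B3->F, B4->F; outcomes B1=T, B2=S, B3=F, B4=F
input #2, c=5, h=-4, t=5: events B2->E, B1->F, B3->F, B4->T, B4->T, B4->T, B4->T, B4->F; outcomes B1=F, B2=E, B3=F, B4=T, B4=F
input #3, c=3, h=-4, t=6: events B2->S, B1->T, B3->F, B4->T, B4->T, B4->F; outcomes B1=T, B2=S, B3=F, B4=T, B4=F
input #4, c=5, h=1, t=5: events B2->S, B1->T, B3->F, B4->F; outcomes B1=T, B2=S, B3=F, B4=F
input #5, c=3, h=1, t=6: events B2->S, B1->T, B3->F, B4->F; outcomes B1=T, B2=S, B3=F, B4=F
input #6, c=4, h=-2, t=4: events B2->S, B1->T, B3->F, B4->T, B4->T, B4->F; outcomes B1=T, B2=S, B3=F, B4=T, B4=F
input #7, c=3, h=-2, t=5: events B2->S, B1->T, B3->F, B4->T, B4->F; outcomes B1=T, B2=S, B3=F, B4=T, B4=F
input #8, c=6, h=-2, t=6: events B2->S, B1->T, B3->F, B4->F; outcomes B1=T, B2=S, B3=F, B4=F
union over the pool: B1=T, B1=F, B2=S, B2=E, B3=F, B4=T, B4=F
uncovered (1 of 8): B3=T
Answer: B3=T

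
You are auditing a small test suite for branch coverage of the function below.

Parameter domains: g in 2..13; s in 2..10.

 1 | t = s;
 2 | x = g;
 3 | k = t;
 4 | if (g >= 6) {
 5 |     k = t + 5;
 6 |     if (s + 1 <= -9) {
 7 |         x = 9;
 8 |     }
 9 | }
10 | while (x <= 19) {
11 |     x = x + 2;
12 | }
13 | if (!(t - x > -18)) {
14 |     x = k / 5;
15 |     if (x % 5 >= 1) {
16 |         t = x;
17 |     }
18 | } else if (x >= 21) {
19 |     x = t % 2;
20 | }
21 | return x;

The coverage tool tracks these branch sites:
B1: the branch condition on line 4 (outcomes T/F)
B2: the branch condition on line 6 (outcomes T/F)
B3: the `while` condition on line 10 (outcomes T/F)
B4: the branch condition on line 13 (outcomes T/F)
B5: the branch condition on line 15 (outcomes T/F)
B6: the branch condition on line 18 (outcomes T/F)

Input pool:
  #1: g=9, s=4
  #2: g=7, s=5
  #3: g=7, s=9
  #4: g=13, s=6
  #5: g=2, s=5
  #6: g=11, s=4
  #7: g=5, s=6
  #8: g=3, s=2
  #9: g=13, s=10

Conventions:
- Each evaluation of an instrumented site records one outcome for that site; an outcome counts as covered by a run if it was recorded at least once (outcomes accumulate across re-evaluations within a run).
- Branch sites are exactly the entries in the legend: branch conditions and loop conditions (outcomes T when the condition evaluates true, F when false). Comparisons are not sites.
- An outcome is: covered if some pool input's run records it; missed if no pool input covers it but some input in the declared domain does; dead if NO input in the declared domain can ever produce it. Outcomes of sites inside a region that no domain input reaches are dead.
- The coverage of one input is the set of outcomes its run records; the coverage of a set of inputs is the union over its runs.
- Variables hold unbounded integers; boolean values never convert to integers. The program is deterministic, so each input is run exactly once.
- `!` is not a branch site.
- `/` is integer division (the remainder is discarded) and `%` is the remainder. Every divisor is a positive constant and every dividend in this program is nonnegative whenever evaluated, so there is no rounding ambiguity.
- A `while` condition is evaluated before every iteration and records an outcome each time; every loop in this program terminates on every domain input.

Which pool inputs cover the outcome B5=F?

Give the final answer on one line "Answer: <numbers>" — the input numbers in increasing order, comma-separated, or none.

input #1 (g=9, s=4): does not produce B5=F
input #2 (g=7, s=5): does not produce B5=F
input #3 (g=7, s=9): does not produce B5=F
input #4 (g=13, s=6): does not produce B5=F
input #5 (g=2, s=5): does not produce B5=F
input #6 (g=11, s=4): does not produce B5=F
input #7 (g=5, s=6): does not produce B5=F
input #8 (g=3, s=2): produces B5=F
input #9 (g=13, s=10): does not produce B5=F

Answer: 8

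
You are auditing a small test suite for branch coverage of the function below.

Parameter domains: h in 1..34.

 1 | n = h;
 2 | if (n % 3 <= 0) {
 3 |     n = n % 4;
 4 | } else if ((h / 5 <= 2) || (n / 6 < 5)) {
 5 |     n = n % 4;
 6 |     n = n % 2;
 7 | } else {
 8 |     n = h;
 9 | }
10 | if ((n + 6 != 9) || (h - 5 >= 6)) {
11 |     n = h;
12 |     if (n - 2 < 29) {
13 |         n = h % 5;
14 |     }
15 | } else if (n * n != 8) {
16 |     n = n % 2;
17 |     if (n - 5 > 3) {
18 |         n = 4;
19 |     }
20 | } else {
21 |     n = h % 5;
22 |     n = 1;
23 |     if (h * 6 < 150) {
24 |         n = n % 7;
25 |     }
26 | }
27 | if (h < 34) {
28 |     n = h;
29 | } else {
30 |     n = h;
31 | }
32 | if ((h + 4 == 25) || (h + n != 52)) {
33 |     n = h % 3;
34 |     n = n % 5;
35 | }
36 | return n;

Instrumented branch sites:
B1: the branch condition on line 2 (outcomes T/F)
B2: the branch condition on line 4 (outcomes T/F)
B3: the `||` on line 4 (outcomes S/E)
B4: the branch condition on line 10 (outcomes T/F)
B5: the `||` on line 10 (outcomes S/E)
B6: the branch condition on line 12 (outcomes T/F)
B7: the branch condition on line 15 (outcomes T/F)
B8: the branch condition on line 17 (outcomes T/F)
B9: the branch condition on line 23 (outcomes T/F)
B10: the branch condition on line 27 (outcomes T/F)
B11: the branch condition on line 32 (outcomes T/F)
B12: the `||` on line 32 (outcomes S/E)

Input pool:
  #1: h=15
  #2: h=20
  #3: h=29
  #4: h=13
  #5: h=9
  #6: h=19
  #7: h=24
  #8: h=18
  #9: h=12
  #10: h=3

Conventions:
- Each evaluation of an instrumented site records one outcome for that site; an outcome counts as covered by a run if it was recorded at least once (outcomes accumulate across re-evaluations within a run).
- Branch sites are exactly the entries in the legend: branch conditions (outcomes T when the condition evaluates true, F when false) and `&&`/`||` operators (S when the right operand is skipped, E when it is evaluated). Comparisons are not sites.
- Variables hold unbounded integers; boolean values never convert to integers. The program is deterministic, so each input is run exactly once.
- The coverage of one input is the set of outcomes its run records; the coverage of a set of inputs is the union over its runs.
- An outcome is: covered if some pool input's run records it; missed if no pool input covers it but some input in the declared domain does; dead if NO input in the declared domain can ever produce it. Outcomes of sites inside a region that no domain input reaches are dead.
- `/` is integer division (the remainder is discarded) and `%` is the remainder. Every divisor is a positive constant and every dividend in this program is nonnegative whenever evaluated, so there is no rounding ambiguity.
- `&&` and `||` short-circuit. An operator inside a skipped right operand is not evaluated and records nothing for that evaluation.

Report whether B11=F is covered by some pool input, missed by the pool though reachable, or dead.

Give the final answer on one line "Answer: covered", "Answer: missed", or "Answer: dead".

no pool input records B11=F
but domain input (h=26) does record it -> reachable, so missed

Answer: missed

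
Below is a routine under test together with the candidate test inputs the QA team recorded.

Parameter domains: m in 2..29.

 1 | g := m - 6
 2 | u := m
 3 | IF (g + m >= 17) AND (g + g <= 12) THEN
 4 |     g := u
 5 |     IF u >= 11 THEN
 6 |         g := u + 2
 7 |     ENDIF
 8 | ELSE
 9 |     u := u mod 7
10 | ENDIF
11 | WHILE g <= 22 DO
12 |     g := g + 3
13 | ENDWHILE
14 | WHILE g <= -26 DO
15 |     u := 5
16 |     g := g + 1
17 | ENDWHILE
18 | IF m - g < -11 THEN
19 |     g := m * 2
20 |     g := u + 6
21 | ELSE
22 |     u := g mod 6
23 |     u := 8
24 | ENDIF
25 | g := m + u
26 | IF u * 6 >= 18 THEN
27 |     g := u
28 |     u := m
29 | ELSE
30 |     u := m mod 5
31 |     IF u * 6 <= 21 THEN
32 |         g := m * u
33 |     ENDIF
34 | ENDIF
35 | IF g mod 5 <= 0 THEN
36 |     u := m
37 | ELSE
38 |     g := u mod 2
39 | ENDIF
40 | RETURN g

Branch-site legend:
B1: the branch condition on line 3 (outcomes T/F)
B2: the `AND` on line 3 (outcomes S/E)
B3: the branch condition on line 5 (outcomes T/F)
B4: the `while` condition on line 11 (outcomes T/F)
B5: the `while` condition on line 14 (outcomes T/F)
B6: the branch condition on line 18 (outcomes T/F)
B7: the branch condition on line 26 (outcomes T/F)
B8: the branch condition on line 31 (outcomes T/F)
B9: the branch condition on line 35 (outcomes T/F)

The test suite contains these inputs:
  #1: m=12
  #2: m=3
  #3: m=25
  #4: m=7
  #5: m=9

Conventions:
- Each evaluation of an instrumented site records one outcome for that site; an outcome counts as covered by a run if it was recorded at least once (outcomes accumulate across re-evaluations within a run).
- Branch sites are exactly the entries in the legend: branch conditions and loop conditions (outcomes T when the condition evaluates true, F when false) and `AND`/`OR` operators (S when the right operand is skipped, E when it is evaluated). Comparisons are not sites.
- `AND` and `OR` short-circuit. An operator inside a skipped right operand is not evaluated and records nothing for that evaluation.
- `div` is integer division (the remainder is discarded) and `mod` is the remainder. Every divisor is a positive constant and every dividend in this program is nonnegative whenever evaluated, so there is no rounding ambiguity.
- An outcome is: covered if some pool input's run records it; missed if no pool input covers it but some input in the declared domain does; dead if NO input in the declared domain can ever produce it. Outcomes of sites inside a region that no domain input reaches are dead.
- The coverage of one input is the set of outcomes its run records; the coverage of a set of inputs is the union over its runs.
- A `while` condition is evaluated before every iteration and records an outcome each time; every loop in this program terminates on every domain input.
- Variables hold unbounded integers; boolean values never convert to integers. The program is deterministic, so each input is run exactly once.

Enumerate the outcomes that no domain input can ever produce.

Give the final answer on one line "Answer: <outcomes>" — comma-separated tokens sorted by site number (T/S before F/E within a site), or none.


sweeping the full domain (28 inputs) for each outcome:
  B3=F: no domain input ever produces it -> dead
  B5=T: no domain input ever produces it -> dead
  reachable outcomes have witnesses, e.g. B1=T (e.g. m=12), B1=F (e.g. m=2), B2=S (e.g. m=2), B2=E (e.g. m=12)
Answer: B3=F, B5=T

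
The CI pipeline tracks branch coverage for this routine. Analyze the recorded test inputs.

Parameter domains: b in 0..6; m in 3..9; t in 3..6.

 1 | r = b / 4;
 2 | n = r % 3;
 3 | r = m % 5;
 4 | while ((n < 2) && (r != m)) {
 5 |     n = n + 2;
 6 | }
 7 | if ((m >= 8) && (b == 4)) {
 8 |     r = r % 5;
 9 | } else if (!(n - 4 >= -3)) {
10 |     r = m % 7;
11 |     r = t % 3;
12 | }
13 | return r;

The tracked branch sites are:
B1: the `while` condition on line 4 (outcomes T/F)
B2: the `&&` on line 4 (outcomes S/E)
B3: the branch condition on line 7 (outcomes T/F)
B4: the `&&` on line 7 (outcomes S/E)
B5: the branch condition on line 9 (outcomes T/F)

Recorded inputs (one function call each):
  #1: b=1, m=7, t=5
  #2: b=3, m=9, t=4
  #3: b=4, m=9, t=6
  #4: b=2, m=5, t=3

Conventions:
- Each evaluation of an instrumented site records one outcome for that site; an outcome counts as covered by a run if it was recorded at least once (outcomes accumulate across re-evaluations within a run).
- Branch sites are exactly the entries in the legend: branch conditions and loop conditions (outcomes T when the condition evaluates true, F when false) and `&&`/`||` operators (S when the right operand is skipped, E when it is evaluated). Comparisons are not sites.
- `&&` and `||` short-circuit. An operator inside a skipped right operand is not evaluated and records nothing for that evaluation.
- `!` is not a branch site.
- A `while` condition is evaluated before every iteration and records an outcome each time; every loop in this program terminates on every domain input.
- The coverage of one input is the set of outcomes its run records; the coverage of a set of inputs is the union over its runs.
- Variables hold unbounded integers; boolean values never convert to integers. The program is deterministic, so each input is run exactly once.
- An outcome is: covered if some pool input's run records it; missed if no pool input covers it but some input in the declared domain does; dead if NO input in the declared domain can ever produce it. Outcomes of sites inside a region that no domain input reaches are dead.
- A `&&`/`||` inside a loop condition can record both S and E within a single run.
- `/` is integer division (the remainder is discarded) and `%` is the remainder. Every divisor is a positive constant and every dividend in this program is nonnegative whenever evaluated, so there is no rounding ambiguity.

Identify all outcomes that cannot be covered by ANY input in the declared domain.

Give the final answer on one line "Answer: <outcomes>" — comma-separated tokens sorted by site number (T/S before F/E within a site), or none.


checking every outcome against all 196 domain inputs:
  reachable outcomes have witnesses, e.g. B1=T (e.g. b=0, m=5, t=3), B1=F (e.g. b=0, m=3, t=3), B2=S (e.g. b=0, m=5, t=3), B2=E (e.g. b=0, m=3, t=3)
Answer: none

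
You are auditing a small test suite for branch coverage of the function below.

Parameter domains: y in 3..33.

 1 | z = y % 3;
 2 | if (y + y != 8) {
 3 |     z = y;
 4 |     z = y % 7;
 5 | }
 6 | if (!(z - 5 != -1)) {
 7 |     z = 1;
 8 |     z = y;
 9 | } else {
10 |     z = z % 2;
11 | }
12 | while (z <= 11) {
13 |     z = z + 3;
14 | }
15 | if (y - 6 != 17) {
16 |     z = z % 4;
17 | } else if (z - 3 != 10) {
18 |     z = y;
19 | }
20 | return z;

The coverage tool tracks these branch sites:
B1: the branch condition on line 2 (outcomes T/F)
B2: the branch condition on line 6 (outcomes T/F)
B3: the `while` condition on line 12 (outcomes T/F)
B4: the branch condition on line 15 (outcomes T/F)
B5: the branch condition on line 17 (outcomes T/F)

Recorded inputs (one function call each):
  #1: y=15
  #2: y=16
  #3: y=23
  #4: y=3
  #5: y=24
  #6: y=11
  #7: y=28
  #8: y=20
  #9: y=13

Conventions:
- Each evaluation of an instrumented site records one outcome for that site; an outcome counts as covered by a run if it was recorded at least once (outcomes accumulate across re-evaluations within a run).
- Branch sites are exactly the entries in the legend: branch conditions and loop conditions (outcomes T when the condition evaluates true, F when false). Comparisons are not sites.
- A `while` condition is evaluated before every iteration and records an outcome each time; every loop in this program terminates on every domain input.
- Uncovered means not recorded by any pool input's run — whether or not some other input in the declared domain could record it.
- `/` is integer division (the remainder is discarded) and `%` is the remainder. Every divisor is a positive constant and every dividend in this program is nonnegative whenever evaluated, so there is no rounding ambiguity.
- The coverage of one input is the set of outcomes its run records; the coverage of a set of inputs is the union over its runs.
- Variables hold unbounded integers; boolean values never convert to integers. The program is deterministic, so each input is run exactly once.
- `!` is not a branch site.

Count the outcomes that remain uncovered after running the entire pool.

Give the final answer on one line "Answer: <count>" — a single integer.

#1 (y=15) -> B1->T, B2->F, B3->T, B3->T, B3->T, B3->T, B3->F, B4->T; covered: B1=T, B2=F, B3=T, B3=F, B4=T
#2 (y=16) -> B1->T, B2->F, B3->T, B3->T, B3->T, B3->T, B3->F, B4->T; covered: B1=T, B2=F, B3=T, B3=F, B4=T
#3 (y=23) -> B1->T, B2->F, B3->T, B3->T, B3->T, B3->T, B3->F, B4->F, B5->T; covered: B1=T, B2=F, B3=T, B3=F, B4=F, B5=T
#4 (y=3) -> B1->T, B2->F, B3->T, B3->T, B3->T, B3->T, B3->F, B4->T; covered: B1=T, B2=F, B3=T, B3=F, B4=T
#5 (y=24) -> B1->T, B2->F, B3->T, B3->T, B3->T, B3->T, B3->F, B4->T; covered: B1=T, B2=F, B3=T, B3=F, B4=T
#6 (y=11) -> B1->T, B2->T, B3->T, B3->F, B4->T; covered: B1=T, B2=T, B3=T, B3=F, B4=T
#7 (y=28) -> B1->T, B2->F, B3->T, B3->T, B3->T, B3->T, B3->F, B4->T; covered: B1=T, B2=F, B3=T, B3=F, B4=T
#8 (y=20) -> B1->T, B2->F, B3->T, B3->T, B3->T, B3->T, B3->F, B4->T; covered: B1=T, B2=F, B3=T, B3=F, B4=T
#9 (y=13) -> B1->T, B2->F, B3->T, B3->T, B3->T, B3->T, B3->F, B4->T; covered: B1=T, B2=F, B3=T, B3=F, B4=T
union over the pool: B1=T, B2=T, B2=F, B3=T, B3=F, B4=T, B4=F, B5=T
uncovered (2 of 10): B1=F, B5=F

Answer: 2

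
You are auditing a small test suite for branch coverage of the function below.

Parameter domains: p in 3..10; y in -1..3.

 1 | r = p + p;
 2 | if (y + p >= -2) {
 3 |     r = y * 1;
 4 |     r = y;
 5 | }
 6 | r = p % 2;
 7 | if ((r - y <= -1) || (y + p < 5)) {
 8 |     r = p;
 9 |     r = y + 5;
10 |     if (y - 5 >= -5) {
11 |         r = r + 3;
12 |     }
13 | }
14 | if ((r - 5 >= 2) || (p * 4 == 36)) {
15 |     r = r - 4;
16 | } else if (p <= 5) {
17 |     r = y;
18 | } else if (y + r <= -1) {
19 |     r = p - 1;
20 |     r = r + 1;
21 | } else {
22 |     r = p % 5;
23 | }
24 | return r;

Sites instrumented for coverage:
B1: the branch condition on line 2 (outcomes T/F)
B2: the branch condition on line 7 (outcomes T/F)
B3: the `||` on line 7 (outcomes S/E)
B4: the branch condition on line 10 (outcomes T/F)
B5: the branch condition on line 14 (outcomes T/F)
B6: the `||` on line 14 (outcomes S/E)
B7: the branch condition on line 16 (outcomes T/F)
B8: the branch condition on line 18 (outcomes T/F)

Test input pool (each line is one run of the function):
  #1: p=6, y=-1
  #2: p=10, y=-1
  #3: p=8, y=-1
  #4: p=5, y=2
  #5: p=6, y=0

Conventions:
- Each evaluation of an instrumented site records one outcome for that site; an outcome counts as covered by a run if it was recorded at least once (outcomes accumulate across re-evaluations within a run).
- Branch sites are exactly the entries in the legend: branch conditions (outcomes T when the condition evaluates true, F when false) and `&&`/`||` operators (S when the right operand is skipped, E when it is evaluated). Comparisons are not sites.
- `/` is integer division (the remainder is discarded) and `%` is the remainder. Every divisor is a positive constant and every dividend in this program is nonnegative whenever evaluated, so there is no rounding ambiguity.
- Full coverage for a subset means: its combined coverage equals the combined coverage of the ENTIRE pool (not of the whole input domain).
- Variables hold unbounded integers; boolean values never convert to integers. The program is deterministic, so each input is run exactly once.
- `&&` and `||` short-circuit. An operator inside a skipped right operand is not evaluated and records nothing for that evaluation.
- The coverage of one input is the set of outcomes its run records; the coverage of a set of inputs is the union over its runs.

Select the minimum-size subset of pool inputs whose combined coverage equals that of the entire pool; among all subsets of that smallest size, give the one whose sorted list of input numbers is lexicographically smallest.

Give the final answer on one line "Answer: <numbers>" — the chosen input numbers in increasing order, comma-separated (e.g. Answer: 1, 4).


input #1 (p=6, y=-1): events B1->T, B3->E, B2->F, B6->E, B5->F, B7->F, B8->T; covers B1=T, B2=F, B3=E, B5=F, B6=E, B7=F, B8=T
input #2 (p=10, y=-1): events B1->T, B3->E, B2->F, B6->E, B5->F, B7->F, B8->T; covers B1=T, B2=F, B3=E, B5=F, B6=E, B7=F, B8=T
input #3 (p=8, y=-1): events B1->T, B3->E, B2->F, B6->E, B5->F, B7->F, B8->T; covers B1=T, B2=F, B3=E, B5=F, B6=E, B7=F, B8=T
input #4 (p=5, y=2): events B1->T, B3->S, B2->T, B4->T, B6->S, B5->T; covers B1=T, B2=T, B3=S, B4=T, B5=T, B6=S
input #5 (p=6, y=0): events B1->T, B3->E, B2->F, B6->E, B5->F, B7->F, B8->F; covers B1=T, B2=F, B3=E, B5=F, B6=E, B7=F, B8=F
together the pool reaches 13 outcomes: B1=T, B2=T, B2=F, B3=S, B3=E, B4=T, B5=T, B5=F, B6=S, B6=E, B7=F, B8=T, B8=F
size 1 is not enough: best union over all size-1 subsets is 7/13
size 2 is not enough: best union over all size-2 subsets is 12/13
inputs {1, 4, 5} (size 3) cover everything; no size-3 subset with a lexicographically smaller index list covers all 13
Answer: 1, 4, 5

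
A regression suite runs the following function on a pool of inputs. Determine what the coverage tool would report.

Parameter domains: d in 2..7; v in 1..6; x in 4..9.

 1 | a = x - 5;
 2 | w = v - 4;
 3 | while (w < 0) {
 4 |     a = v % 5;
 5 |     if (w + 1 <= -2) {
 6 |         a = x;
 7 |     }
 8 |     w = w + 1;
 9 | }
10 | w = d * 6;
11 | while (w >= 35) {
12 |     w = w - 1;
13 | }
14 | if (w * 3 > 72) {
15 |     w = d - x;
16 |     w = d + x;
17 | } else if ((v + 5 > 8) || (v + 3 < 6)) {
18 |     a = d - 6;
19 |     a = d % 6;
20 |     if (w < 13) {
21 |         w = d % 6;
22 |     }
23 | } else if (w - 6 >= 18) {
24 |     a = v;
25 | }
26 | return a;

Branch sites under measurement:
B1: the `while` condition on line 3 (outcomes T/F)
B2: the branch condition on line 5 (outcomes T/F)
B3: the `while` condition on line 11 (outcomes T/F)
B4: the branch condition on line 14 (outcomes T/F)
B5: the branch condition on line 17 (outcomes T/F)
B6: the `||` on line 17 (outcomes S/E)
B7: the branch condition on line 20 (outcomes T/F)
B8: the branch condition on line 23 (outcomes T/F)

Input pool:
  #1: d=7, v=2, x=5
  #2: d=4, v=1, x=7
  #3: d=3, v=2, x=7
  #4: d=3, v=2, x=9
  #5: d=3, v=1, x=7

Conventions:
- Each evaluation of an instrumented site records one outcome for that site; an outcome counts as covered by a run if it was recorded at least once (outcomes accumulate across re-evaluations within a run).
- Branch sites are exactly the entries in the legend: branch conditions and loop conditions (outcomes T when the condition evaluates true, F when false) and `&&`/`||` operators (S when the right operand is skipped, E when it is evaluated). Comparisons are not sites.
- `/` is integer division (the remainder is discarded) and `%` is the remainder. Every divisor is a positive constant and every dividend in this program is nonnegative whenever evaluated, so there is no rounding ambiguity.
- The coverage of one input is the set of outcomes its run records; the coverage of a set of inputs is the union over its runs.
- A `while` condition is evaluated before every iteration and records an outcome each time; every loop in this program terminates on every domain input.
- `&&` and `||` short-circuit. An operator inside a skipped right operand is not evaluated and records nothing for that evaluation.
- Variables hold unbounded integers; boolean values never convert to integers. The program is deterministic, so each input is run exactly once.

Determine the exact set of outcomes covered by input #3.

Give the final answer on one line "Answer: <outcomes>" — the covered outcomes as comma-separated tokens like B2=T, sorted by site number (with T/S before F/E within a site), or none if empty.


Event log for input #3 (d=3, v=2, x=7):
  B1->T, B2->F, B1->T, B2->F, B1->F, B3->F, B4->F, B6->E, B5->T, B7->F
collecting distinct outcomes: B1=T, B1=F, B2=F, B3=F, B4=F, B5=T, B6=E, B7=F
Answer: B1=T, B1=F, B2=F, B3=F, B4=F, B5=T, B6=E, B7=F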